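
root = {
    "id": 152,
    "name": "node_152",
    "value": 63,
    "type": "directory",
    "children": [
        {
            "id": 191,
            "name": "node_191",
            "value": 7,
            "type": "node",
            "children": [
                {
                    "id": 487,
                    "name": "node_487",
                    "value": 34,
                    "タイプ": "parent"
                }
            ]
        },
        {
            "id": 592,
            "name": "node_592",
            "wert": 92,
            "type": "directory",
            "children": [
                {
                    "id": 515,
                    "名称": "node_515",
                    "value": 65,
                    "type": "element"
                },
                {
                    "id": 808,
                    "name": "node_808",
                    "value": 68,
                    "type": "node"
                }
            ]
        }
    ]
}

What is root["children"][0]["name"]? "node_191"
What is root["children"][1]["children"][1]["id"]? 808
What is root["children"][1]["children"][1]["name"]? "node_808"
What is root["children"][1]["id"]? 592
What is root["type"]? "directory"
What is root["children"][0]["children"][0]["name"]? "node_487"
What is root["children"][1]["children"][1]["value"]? 68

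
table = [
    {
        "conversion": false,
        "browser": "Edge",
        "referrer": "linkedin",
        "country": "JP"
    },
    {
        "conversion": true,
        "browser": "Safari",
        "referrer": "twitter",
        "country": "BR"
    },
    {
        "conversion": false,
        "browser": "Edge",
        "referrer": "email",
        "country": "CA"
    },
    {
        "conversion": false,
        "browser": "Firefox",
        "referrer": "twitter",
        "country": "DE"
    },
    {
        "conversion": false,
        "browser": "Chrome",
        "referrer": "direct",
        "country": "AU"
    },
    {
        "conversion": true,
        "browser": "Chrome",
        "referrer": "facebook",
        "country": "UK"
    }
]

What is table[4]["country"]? "AU"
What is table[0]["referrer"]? "linkedin"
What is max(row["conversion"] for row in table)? True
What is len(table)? 6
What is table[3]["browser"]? "Firefox"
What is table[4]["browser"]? "Chrome"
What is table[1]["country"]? "BR"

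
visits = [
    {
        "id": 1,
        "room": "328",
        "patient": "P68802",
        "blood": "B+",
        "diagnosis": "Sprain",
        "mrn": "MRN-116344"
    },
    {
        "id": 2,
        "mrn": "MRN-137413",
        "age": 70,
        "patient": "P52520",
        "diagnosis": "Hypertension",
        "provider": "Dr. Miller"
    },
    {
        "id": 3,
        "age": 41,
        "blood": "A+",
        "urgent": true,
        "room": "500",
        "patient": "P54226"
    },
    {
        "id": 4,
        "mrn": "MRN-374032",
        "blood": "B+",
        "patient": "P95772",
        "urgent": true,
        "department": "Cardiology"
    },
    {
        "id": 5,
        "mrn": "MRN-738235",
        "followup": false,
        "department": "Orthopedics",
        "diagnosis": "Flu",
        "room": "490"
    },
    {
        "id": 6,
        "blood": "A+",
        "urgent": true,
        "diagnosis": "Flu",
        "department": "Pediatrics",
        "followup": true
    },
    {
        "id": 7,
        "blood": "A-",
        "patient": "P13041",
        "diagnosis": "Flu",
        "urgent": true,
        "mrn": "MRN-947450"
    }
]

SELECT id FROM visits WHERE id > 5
[6, 7]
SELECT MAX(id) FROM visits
7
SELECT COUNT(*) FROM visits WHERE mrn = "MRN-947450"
1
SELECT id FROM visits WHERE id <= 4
[1, 2, 3, 4]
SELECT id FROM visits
[1, 2, 3, 4, 5, 6, 7]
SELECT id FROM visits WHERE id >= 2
[2, 3, 4, 5, 6, 7]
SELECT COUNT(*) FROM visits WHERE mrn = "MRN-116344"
1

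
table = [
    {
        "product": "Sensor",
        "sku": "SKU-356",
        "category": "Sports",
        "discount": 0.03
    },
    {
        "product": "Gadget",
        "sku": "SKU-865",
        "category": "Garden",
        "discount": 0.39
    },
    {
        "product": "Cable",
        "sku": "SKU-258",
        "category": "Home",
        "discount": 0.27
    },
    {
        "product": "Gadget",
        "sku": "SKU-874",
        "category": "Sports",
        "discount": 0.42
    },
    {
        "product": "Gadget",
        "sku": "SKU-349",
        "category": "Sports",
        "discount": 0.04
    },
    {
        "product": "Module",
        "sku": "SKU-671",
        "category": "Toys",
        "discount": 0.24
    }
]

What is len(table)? 6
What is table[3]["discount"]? 0.42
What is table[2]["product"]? "Cable"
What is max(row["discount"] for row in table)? 0.42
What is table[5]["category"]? "Toys"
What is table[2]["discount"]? 0.27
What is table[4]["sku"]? "SKU-349"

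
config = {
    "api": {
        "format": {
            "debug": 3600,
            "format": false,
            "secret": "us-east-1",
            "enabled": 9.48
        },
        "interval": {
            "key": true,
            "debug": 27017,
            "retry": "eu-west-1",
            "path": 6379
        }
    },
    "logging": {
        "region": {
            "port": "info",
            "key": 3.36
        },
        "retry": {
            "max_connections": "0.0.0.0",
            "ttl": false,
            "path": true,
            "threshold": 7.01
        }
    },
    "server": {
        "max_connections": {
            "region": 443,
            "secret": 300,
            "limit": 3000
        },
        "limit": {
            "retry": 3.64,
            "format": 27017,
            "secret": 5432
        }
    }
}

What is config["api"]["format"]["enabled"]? 9.48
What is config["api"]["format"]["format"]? False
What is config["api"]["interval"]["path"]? 6379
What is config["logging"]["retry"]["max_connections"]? "0.0.0.0"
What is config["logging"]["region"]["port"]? "info"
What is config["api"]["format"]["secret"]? "us-east-1"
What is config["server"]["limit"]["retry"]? 3.64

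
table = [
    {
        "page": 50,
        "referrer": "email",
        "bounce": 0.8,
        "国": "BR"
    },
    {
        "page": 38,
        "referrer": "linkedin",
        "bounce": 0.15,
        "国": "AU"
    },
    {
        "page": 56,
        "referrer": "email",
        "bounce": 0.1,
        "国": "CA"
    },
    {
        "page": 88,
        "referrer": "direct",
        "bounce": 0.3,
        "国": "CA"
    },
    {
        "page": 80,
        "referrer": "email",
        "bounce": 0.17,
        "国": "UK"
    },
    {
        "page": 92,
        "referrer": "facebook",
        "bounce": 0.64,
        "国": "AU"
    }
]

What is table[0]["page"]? 50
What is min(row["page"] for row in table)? 38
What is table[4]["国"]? "UK"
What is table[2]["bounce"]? 0.1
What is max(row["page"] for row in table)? 92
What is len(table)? 6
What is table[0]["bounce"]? 0.8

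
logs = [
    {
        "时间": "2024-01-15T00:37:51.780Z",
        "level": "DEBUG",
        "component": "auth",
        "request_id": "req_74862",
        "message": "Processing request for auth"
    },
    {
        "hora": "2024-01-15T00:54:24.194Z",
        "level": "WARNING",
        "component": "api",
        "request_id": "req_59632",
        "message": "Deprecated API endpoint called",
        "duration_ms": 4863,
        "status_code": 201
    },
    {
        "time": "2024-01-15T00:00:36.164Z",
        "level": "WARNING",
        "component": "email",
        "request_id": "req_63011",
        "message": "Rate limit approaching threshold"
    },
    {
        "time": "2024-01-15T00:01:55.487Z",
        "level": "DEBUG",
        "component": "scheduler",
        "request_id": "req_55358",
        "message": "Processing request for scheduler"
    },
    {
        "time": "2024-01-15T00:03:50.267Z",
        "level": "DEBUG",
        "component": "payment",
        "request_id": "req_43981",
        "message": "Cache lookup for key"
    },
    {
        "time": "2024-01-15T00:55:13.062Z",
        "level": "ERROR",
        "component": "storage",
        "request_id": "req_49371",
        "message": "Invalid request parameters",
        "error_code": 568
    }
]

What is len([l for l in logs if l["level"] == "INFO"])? 0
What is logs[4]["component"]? "payment"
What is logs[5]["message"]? "Invalid request parameters"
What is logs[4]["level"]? "DEBUG"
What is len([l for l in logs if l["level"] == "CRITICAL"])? 0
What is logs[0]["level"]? "DEBUG"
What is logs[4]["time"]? "2024-01-15T00:03:50.267Z"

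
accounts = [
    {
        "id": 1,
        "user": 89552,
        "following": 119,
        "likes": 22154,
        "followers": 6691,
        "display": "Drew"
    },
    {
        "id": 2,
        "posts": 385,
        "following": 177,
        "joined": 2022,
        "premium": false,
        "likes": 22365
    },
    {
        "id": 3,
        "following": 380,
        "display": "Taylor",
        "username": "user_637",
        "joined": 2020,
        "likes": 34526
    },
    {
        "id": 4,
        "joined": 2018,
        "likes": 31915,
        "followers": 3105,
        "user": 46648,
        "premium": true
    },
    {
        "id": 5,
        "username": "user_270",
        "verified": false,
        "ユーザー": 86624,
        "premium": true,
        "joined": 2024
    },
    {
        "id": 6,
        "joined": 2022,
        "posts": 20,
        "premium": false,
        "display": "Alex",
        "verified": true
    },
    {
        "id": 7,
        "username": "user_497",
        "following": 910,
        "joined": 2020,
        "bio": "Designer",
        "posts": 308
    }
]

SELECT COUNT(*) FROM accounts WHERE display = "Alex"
1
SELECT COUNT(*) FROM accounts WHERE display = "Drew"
1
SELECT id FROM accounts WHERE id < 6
[1, 2, 3, 4, 5]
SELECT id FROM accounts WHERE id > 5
[6, 7]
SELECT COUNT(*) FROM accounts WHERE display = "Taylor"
1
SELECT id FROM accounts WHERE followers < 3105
[]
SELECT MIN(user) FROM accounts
46648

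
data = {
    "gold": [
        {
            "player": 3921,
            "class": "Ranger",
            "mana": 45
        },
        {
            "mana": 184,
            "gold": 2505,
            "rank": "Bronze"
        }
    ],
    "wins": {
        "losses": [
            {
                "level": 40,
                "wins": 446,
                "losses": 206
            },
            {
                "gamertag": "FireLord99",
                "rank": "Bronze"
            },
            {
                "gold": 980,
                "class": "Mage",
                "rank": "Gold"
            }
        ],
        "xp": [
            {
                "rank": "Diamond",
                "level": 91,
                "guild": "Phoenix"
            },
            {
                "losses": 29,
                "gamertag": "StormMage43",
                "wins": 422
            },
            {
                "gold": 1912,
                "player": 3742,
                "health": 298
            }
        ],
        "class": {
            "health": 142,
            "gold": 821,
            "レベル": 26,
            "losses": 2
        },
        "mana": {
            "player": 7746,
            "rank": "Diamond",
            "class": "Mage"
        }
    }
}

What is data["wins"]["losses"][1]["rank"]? "Bronze"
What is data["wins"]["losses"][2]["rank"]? "Gold"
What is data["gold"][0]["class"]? "Ranger"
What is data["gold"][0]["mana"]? 45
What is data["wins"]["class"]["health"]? 142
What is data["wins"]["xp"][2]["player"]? 3742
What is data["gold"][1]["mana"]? 184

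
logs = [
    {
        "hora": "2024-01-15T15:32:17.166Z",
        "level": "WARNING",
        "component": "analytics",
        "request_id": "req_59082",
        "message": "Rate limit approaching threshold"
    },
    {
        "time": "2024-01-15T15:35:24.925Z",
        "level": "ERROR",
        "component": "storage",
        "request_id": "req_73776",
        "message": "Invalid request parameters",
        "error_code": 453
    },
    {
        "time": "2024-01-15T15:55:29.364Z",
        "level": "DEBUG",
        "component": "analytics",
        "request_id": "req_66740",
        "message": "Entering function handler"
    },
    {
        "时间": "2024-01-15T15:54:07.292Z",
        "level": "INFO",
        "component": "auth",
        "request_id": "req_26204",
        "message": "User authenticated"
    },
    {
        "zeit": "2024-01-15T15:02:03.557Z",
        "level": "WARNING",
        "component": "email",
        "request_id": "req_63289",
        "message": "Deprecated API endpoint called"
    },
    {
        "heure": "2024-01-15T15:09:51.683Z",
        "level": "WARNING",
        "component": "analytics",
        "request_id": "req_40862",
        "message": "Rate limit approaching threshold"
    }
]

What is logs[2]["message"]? "Entering function handler"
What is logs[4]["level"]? "WARNING"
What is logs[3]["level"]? "INFO"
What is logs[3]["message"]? "User authenticated"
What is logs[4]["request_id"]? "req_63289"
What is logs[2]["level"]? "DEBUG"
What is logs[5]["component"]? "analytics"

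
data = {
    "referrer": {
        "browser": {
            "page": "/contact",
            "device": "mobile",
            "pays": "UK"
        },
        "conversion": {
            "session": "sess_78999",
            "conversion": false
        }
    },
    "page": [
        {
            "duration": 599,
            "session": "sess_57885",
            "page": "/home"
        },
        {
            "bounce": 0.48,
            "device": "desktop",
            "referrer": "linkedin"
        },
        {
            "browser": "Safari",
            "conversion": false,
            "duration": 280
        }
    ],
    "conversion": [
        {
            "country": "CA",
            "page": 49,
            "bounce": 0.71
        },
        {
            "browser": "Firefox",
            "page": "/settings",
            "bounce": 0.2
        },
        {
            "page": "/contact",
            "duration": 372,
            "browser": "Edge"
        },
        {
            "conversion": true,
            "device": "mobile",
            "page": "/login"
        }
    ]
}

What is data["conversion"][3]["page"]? "/login"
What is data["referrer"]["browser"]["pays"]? "UK"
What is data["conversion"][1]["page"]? "/settings"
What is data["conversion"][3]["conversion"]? True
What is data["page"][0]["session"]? "sess_57885"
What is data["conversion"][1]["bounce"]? 0.2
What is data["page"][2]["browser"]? "Safari"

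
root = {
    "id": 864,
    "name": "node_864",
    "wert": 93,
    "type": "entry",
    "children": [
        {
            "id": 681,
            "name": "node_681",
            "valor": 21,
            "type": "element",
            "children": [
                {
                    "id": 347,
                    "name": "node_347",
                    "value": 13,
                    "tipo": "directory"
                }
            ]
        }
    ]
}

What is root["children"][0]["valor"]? 21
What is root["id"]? 864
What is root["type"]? "entry"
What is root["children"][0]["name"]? "node_681"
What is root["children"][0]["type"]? "element"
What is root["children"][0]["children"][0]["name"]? "node_347"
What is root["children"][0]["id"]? 681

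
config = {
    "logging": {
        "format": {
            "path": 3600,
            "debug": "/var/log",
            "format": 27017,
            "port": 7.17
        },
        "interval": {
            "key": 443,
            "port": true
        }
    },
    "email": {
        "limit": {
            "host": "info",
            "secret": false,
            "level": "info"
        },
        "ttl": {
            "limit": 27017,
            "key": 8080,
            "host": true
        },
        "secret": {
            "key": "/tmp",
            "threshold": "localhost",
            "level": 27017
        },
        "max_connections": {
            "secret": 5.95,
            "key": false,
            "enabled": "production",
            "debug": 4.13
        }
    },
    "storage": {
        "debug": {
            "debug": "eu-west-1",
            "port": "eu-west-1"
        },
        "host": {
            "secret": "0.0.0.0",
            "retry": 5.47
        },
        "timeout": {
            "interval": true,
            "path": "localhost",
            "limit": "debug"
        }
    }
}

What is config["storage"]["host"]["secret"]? "0.0.0.0"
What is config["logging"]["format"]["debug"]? "/var/log"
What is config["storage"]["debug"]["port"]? "eu-west-1"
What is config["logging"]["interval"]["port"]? True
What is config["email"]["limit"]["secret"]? False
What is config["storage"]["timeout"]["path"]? "localhost"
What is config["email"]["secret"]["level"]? 27017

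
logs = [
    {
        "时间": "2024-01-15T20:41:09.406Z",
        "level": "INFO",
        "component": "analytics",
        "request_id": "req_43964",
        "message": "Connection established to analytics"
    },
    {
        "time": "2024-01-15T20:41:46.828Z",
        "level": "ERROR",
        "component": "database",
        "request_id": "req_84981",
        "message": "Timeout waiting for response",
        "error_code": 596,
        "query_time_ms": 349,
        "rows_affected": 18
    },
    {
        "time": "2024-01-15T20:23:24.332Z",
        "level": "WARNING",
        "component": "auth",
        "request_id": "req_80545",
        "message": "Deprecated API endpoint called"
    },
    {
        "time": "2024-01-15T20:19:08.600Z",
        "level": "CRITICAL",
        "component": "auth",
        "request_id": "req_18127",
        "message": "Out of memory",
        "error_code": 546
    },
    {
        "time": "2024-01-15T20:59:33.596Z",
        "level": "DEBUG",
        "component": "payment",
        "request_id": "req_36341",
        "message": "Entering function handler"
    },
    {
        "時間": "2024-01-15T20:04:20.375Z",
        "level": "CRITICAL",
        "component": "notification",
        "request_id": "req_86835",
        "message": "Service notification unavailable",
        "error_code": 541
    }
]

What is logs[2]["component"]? "auth"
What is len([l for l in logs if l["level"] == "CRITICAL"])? 2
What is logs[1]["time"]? "2024-01-15T20:41:46.828Z"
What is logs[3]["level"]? "CRITICAL"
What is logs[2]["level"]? "WARNING"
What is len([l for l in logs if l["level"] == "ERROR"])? 1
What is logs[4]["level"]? "DEBUG"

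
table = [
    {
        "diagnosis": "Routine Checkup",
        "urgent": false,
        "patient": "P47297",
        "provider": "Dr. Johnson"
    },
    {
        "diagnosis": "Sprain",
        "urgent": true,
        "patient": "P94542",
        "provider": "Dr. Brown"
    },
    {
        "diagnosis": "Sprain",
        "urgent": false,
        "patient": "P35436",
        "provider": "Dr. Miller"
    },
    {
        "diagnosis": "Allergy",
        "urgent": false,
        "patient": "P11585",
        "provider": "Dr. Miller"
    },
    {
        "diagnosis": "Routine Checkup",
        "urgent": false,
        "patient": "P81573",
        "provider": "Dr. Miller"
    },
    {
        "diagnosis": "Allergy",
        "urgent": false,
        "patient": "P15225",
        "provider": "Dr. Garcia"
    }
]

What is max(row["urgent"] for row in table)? True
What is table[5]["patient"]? "P15225"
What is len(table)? 6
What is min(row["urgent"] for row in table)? False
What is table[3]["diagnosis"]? "Allergy"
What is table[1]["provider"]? "Dr. Brown"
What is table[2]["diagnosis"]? "Sprain"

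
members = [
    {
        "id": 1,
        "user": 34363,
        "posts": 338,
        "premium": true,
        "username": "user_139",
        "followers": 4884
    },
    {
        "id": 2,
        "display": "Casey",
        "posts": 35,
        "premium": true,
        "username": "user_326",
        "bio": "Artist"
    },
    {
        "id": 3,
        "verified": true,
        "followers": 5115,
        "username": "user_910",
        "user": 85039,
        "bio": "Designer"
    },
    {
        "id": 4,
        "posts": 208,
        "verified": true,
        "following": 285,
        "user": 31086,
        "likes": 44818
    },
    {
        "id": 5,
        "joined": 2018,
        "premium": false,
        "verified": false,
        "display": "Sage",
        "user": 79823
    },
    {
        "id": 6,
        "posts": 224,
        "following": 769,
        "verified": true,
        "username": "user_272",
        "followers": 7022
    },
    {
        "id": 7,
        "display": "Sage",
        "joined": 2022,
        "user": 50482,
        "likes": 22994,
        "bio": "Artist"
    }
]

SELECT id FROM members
[1, 2, 3, 4, 5, 6, 7]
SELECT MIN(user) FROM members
31086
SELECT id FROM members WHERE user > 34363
[3, 5, 7]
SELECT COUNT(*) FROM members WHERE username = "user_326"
1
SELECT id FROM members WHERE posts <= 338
[1, 2, 4, 6]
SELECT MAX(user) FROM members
85039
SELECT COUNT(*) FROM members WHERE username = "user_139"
1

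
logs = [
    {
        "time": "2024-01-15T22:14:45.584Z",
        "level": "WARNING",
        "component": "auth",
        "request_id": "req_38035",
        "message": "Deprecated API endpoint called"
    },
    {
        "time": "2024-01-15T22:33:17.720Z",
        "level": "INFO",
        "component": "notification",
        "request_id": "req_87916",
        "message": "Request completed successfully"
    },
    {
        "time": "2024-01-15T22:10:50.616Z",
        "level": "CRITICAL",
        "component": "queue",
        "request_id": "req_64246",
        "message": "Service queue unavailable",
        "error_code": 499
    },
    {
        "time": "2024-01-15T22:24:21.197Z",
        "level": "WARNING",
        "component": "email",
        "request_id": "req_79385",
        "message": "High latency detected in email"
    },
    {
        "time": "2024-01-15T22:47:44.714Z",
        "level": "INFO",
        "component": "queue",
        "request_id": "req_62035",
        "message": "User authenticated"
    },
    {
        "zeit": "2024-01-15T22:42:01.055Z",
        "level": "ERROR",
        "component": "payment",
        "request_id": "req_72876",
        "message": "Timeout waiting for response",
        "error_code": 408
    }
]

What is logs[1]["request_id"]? "req_87916"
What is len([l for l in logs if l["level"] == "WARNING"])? 2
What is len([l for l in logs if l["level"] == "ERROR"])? 1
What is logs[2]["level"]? "CRITICAL"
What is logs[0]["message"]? "Deprecated API endpoint called"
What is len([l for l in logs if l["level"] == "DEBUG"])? 0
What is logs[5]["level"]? "ERROR"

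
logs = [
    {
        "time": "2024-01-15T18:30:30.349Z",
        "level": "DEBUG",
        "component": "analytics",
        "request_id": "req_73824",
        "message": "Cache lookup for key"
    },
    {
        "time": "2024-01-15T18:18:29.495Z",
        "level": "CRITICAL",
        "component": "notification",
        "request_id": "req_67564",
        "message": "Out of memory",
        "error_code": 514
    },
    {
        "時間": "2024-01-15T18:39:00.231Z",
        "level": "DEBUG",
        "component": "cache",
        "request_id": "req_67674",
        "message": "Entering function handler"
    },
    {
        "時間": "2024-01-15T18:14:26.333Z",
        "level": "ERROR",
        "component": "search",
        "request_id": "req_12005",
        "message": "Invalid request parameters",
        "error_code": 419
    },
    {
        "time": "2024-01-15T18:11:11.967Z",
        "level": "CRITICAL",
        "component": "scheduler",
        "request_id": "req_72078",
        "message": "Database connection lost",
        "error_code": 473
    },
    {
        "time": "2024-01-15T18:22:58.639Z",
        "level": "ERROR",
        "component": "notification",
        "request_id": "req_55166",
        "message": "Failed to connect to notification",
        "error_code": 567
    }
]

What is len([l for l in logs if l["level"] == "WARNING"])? 0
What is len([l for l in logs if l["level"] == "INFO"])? 0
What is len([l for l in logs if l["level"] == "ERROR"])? 2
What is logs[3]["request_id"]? "req_12005"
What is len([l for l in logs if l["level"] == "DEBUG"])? 2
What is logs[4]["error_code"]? 473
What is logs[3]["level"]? "ERROR"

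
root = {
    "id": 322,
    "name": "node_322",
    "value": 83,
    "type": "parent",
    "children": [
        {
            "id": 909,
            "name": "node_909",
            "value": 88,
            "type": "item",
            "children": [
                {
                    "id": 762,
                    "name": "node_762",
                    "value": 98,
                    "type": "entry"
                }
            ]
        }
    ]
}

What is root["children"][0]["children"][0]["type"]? "entry"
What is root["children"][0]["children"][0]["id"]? 762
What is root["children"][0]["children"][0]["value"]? 98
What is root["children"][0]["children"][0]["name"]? "node_762"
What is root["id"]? 322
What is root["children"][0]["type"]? "item"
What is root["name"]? "node_322"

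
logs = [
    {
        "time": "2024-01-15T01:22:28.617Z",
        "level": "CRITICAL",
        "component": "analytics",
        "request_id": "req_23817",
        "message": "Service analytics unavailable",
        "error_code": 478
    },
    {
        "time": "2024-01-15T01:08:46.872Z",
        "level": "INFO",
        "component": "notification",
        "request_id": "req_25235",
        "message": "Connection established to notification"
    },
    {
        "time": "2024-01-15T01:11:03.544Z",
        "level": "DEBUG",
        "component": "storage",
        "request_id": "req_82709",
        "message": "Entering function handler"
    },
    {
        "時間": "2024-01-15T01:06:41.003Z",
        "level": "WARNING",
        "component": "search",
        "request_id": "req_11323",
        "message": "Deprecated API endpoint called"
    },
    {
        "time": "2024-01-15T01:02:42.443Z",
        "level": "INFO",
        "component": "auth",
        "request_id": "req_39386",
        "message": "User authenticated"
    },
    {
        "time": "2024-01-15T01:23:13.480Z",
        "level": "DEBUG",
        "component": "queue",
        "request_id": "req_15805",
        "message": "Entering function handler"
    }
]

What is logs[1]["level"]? "INFO"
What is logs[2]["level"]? "DEBUG"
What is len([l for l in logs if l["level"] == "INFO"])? 2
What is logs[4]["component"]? "auth"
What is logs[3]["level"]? "WARNING"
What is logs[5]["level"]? "DEBUG"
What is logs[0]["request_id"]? "req_23817"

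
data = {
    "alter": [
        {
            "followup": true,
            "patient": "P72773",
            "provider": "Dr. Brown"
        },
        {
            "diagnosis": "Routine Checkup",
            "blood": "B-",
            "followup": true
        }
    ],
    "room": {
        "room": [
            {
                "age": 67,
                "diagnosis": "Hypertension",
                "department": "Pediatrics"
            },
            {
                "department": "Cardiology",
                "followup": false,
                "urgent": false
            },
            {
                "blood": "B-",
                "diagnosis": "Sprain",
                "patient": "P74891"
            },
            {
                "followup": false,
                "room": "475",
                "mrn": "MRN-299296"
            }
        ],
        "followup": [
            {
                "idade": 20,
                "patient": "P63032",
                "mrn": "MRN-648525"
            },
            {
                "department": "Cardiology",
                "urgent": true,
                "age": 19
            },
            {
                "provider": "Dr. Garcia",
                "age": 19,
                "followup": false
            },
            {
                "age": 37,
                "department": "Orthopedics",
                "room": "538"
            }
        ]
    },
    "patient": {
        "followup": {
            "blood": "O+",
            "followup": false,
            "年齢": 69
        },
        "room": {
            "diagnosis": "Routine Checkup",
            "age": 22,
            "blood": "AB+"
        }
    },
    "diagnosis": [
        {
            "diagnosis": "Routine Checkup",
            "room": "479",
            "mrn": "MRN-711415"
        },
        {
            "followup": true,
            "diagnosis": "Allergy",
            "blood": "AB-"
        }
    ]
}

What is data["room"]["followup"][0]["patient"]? "P63032"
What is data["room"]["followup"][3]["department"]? "Orthopedics"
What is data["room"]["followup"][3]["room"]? "538"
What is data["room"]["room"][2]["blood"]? "B-"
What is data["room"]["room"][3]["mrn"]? "MRN-299296"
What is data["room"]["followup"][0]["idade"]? 20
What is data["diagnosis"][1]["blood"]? "AB-"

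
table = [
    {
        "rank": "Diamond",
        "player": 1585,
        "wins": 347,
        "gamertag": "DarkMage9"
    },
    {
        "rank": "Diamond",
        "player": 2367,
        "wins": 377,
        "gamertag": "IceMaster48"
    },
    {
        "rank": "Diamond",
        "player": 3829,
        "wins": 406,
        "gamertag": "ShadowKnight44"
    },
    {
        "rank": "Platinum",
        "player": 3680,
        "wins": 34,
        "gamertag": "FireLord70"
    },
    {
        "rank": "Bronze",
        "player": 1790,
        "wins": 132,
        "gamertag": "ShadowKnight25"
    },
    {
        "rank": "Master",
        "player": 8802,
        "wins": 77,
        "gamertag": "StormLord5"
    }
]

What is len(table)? 6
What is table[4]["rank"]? "Bronze"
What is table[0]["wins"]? 347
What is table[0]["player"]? 1585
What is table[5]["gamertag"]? "StormLord5"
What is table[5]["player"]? 8802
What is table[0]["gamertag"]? "DarkMage9"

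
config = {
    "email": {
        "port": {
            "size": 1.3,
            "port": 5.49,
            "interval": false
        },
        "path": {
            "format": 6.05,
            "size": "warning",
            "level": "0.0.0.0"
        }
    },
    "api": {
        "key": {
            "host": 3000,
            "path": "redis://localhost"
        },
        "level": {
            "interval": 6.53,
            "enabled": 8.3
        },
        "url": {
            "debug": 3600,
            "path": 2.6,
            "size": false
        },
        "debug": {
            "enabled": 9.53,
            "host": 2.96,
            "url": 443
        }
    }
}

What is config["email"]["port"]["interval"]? False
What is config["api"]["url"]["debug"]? 3600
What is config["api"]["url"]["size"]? False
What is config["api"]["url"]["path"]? 2.6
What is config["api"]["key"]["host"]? 3000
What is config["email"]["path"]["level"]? "0.0.0.0"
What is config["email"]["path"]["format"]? 6.05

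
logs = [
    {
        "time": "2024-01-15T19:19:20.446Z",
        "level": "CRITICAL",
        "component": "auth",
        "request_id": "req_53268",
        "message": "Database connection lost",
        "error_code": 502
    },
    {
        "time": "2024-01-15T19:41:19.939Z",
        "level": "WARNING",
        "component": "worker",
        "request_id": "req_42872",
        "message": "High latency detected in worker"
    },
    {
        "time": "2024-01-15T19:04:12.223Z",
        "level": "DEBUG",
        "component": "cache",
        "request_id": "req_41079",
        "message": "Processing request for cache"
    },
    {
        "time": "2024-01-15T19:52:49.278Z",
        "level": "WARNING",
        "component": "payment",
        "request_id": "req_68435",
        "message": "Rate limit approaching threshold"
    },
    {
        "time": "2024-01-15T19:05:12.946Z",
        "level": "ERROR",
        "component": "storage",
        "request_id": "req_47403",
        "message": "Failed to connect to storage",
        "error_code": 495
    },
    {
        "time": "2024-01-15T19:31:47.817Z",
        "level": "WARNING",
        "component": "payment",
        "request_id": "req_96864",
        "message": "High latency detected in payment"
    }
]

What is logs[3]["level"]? "WARNING"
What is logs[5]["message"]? "High latency detected in payment"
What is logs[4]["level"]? "ERROR"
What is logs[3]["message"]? "Rate limit approaching threshold"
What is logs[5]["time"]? "2024-01-15T19:31:47.817Z"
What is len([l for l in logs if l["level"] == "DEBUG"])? 1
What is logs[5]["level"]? "WARNING"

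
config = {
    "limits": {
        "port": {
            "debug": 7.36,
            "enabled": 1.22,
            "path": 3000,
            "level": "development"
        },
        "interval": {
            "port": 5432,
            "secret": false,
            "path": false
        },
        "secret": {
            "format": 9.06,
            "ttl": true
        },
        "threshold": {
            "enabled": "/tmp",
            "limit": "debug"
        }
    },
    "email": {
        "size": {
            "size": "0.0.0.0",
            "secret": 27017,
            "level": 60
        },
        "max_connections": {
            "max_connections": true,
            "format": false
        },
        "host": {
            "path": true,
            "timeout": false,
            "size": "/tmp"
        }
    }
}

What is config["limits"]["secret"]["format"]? 9.06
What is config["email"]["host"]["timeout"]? False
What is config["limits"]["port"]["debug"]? 7.36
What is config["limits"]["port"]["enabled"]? 1.22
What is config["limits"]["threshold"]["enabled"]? "/tmp"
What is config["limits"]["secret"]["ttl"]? True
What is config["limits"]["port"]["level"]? "development"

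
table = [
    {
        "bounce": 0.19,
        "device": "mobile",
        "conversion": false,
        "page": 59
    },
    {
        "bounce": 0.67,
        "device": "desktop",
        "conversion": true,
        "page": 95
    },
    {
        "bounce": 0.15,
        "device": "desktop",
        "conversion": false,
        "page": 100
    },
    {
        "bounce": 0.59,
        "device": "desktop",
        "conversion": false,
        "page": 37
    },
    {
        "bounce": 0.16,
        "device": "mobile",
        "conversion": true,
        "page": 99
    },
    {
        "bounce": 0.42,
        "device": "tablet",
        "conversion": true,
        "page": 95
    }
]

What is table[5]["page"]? 95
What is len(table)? 6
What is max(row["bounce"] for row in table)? 0.67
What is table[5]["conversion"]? True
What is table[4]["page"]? 99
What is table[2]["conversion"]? False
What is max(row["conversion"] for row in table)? True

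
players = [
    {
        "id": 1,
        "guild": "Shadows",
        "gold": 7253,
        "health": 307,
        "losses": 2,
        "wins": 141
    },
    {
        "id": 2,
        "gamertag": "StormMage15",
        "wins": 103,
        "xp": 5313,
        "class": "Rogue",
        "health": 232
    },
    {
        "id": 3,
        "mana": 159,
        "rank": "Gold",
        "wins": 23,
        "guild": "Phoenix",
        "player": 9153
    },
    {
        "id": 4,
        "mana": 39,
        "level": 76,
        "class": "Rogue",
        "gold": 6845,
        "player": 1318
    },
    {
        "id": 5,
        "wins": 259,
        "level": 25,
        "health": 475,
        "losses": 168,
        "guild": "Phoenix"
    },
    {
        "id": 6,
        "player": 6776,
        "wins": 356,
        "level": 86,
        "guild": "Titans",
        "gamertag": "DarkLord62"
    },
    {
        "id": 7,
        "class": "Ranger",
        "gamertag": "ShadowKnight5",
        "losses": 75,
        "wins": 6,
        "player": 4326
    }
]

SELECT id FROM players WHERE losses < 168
[1, 7]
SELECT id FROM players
[1, 2, 3, 4, 5, 6, 7]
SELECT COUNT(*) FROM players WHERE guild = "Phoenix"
2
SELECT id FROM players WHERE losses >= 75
[5, 7]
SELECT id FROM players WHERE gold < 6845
[]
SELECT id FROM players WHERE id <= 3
[1, 2, 3]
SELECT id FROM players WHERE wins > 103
[1, 5, 6]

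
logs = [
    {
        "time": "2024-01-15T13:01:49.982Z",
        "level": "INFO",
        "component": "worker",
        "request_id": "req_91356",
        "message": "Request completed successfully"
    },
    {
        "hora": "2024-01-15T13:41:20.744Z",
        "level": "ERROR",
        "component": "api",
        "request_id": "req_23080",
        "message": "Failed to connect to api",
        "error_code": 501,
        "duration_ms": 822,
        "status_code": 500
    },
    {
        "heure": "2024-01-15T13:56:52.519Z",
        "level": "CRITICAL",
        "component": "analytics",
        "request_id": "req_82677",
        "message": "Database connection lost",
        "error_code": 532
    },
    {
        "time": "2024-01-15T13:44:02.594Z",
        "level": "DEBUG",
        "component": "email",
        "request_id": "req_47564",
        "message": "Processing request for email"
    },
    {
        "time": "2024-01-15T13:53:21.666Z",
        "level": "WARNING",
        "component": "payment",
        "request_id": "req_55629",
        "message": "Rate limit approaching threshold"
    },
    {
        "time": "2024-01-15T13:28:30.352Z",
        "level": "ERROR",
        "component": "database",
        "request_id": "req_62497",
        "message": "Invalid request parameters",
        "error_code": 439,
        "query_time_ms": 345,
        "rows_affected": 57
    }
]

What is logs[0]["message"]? "Request completed successfully"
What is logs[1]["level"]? "ERROR"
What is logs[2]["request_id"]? "req_82677"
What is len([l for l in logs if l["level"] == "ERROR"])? 2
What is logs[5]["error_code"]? 439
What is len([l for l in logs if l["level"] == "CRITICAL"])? 1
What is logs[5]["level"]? "ERROR"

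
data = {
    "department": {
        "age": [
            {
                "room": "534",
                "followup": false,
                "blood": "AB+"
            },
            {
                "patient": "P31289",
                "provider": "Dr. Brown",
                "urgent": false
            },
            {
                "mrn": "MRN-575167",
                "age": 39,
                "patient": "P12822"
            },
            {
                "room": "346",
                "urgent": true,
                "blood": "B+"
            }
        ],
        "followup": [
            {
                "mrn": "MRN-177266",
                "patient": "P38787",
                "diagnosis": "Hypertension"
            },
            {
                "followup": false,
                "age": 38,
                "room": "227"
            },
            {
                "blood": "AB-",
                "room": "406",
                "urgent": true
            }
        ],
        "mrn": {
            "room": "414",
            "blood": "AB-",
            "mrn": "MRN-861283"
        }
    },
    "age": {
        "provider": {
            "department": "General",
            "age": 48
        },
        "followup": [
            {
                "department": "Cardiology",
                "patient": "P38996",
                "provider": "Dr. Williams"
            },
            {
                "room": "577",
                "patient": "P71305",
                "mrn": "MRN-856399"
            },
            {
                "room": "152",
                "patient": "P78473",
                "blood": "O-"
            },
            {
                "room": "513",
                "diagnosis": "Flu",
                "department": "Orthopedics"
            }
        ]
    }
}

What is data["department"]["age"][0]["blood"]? "AB+"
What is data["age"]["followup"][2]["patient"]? "P78473"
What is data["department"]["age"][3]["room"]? "346"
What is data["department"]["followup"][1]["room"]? "227"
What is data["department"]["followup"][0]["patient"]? "P38787"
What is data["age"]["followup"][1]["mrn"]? "MRN-856399"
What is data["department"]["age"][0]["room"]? "534"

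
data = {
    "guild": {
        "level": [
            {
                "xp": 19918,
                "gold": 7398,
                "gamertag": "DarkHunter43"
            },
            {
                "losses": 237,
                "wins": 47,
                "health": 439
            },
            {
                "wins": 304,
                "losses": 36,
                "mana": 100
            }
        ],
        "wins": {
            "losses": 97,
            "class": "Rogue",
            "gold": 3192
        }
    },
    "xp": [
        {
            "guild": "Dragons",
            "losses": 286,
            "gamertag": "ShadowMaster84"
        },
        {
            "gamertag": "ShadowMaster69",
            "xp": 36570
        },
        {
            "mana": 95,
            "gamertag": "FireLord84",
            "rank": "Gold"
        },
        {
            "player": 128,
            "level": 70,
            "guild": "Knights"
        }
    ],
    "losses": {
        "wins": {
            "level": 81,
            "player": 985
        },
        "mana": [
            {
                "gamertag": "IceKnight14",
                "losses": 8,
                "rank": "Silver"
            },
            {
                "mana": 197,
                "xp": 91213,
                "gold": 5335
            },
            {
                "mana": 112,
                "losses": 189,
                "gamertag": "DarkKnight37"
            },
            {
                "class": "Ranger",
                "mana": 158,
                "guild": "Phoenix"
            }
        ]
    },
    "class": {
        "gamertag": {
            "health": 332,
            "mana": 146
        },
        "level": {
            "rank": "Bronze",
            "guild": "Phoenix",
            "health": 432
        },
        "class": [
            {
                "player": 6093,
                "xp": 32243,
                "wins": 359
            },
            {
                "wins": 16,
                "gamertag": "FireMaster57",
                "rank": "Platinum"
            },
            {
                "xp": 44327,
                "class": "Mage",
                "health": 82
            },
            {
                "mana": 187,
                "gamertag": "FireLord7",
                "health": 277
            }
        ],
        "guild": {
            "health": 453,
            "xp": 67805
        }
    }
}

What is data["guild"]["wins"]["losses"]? 97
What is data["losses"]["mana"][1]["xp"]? 91213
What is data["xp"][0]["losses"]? 286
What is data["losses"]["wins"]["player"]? 985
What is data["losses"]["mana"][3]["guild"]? "Phoenix"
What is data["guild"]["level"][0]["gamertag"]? "DarkHunter43"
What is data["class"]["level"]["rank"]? "Bronze"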